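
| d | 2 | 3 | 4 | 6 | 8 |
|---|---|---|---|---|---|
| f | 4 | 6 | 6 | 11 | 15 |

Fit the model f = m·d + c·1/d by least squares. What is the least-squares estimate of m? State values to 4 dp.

m = 1.8208

Forming XᵀX = [[129, 5]; [5, 269/576]] and Xᵀf = [236, 221/24]ᵀ gives XᵀX·[m, c]ᵀ = Xᵀf.
det = 129·(269/576) − 5² = 6767/192.
m = (236·(269/576) − 5·(221/24))/(6767/192) = 36964/20301; c = (129·(221/24) − 5·236)/(6767/192) = 1512/6767.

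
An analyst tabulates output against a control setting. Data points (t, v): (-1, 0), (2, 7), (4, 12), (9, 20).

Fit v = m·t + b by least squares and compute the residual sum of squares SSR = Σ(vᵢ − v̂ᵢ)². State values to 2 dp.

SSR = 2.75

Compute the Gram sums: Σt·t = 102, Σt = 14, Σ1 = 4.
For Mᵀv: Σt·v = 242, Σv = 39.
det = 102·4 − 14² = 212.
m = (242·4 − 14·39)/212 = 211/106; b = (102·39 − 14·242)/212 = 295/106.
Residuals: -42/53, 25/106, 133/106, -37/53; SSR = 291/106.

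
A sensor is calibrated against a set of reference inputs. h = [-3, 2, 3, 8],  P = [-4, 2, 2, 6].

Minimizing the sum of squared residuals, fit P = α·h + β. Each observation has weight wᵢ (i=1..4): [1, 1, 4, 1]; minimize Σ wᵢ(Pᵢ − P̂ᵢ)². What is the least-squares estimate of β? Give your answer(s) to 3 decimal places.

Normal-equation sums: Σwᵢ·h·h = 113, Σwᵢ·h = 19, Σwᵢ·1 = 7.
And Σwᵢ·h·P = 88, Σwᵢ·P = 12.
Δ = 113·7 − 19² = 430.
α = (88·7 − 19·12)/430 = 194/215; β = (113·12 − 19·88)/430 = -158/215.

β = -0.735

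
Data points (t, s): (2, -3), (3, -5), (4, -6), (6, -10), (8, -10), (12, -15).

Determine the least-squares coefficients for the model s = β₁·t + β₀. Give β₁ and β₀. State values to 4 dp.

β₁ = -1.1501, β₀ = -1.4576

Sums needed: Σt·t = 273, Σt = 35, Σ1 = 6.
Right-hand side: Σt·s = -365, Σs = -49.
Δ = 273·6 − 35² = 413.
β₁ = ((-365)·6 − 35·(-49))/413 = -475/413; β₀ = (273·(-49) − 35·(-365))/413 = -86/59.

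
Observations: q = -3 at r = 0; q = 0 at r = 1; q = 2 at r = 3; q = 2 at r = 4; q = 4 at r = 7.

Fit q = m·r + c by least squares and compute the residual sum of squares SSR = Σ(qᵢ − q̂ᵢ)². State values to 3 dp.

With design matrix A, AᵀA = [[75, 15]; [15, 5]] and Aᵀq = [42, 5]ᵀ.
Eliminating c: 5·(row 1) − 15·(row 2) gives 150·m = 5·42 − 15·5 = 135, so m = 9/10.
Then c = (5 − 15·(9/10))/5 = -17/10.
Residuals: -13/10, 4/5, 1, 1/10, -3/5; SSR = 37/10.

SSR = 3.700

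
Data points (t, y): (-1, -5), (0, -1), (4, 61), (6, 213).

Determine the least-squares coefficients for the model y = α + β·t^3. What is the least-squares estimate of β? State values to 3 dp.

Entries of AᵀA: Σ1 = 4, Σt^3 = 279, Σt^3·t^3 = 50753.
And Σy = 268, Σt^3·y = 49917.
Normal equations: [[4, 279]; [279, 50753]]·[α, β]ᵀ = [268, 49917]ᵀ.
Determinant 4·50753 − 279² = 125171.
α = (268·50753 − 279·49917)/125171 = -325039/125171; β = (4·49917 − 279·268)/125171 = 124896/125171.

β = 0.998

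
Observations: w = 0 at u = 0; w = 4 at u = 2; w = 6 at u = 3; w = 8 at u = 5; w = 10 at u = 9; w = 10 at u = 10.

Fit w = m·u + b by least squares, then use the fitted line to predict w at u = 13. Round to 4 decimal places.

ŵ = 13.8266

Forming MᵀM = [[219, 29]; [29, 6]] and Mᵀw = [256, 38]ᵀ gives MᵀM·[m, b]ᵀ = Mᵀw.
Δ = 219·6 − 29² = 473.
m = (256·6 − 29·38)/473 = 434/473; b = (219·38 − 29·256)/473 = 898/473.
At u = 13: ŵ = (434/473)·(13) + (898/473)·(1) = 6540/473.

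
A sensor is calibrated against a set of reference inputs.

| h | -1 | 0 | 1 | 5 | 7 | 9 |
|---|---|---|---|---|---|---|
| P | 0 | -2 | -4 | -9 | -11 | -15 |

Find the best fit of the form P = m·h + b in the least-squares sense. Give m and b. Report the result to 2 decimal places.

m = -1.41, b = -1.91

The normal equations are: 157·m + 21·b = -261;  21·m + 6·b = -41.
Determinant 157·6 − 21² = 501.
m = ((-261)·6 − 21·(-41))/501 = -235/167; b = (157·(-41) − 21·(-261))/501 = -956/501.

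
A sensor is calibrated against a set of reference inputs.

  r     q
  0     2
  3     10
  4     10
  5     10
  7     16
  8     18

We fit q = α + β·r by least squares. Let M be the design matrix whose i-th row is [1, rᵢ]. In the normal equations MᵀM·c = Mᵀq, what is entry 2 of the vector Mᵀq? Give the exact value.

Entry 2 ↔ basis r, so (Mᵀq)_{2} = Σᵢ (r)·qᵢ = (0)·(2) + (3)·(10) + (4)·(10) + (5)·(10) + (7)·(16) + (8)·(18) = 376.

376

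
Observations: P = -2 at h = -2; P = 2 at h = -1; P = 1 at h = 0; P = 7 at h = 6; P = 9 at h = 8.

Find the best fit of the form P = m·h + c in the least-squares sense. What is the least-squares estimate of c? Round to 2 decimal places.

c = 1.26

Forming AᵀA = [[105, 11]; [11, 5]] and AᵀP = [116, 17]ᵀ gives AᵀA·[m, c]ᵀ = AᵀP.
Eliminating c: 5·(row 1) − 11·(row 2) gives 404·m = 5·116 − 11·17 = 393, so m = 393/404.
Then c = (17 − 11·(393/404))/5 = 509/404.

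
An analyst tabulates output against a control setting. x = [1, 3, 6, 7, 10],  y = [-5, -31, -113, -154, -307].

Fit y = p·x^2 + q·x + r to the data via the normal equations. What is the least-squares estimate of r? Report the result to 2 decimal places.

r = -1.00

AᵀA·[p, q, r]ᵀ = Aᵀy reads: 13779·p + 1587·q + 195·r = -42598;  1587·p + 195·q + 27·r = -4924;  195·p + 27·q + 5·r = -610.
Solving the 3×3 system (Gaussian elimination) gives p = -22889/7752, q = -8395/7752, r = -645/646.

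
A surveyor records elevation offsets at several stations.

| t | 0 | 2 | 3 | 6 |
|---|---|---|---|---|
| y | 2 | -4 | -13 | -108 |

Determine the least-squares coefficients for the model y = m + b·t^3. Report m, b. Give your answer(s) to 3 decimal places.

From the data, Σ1 = 4, Σt^3 = 251, Σt^3·t^3 = 47449.
For Mᵀy: Σy = -123, Σt^3·y = -23711.
Determinant 4·47449 − 251² = 126795.
m = ((-123)·47449 − 251·(-23711))/126795 = 115234/126795; b = (4·(-23711) − 251·(-123))/126795 = -63971/126795.

m = 0.909, b = -0.505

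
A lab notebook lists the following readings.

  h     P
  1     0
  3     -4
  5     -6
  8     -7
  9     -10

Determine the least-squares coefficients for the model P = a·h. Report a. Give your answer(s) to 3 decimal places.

With design matrix X, XᵀX = [[180]] and XᵀP = [-188]ᵀ.
Hence a = -188 / 180 ≈ -1.04444.

a = -1.044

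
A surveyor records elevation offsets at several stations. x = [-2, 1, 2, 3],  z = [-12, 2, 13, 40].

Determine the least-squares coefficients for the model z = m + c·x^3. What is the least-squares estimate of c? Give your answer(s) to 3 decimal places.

Normal-equation sums: Σ1 = 4, Σx^3 = 28, Σx^3·x^3 = 858.
Right-hand side: Σz = 43, Σx^3·z = 1282.
So MᵀM·[m, c]ᵀ = Mᵀz: [[4, 28]; [28, 858]]·[m, c]ᵀ = [43, 1282]ᵀ.
det = 4·858 − 28² = 2648.
m = (43·858 − 28·1282)/2648 = 499/1324; c = (4·1282 − 28·43)/2648 = 981/662.

c = 1.482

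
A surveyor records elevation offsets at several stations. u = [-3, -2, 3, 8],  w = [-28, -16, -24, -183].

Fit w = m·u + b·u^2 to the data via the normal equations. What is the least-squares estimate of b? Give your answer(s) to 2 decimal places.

b = -2.97

Compute the Gram sums: Σu·u = 86, Σu·u^2 = 504, Σu^2·u^2 = 4274.
For Aᵀw: Σu·w = -1420, Σu^2·w = -12244.
Normal equations: [[86, 504]; [504, 4274]]·[m, b]ᵀ = [-1420, -12244]ᵀ.
det = 86·4274 − 504² = 113548.
m = ((-1420)·4274 − 504·(-12244))/113548 = 25474/28387; b = (86·(-12244) − 504·(-1420))/113548 = -84326/28387.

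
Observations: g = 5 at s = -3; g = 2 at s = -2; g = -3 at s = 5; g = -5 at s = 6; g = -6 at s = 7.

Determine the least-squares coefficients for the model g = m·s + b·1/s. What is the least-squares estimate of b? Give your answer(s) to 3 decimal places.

b = -2.634

Entries of MᵀM: Σs·s = 123, Σs·1/s = 5, Σ1/s·1/s = 9907/22050.
Right-hand side: Σs·g = -106, Σ1/s·g = -347/70.
MᵀM·[m, b]ᵀ = Mᵀg becomes [[123, 5]; [5, 9907/22050]]·[m, b]ᵀ = [-106, -347/70]ᵀ.
Eliminating b: (9907/22050)·(row 1) − 5·(row 2) gives (222437/7350)·m = (9907/22050)·(-106) − 5·(-347/70) = -503617/22050, so m = -503617/667311.
Then b = ((-347/70) − 5·(-503617/667311))/(9907/22050) = -586005/222437.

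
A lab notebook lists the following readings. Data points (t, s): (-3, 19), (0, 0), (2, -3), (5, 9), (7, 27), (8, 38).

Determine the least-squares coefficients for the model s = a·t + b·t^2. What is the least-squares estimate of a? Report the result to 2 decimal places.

a = -3.29

With design matrix A, AᵀA = [[151, 961]; [961, 7219]] and Aᵀs = [475, 4139]ᵀ.
Eliminating b: 7219·(row 1) − 961·(row 2) gives 166548·a = 7219·475 − 961·4139 = -548554, so a = -274277/83274.
Then b = (4139 − 961·(-274277/83274))/7219 = 84257/83274.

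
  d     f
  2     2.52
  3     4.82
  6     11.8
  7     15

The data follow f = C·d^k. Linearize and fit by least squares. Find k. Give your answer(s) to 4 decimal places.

Let Y = ln f. Fitting Y = k·ln d + ln C by least squares:
Σln d = 5.5294, Σ(ln d)² = 8.6844, Σln f = 7.6732, Σln d·ln f = 12.0604.
Normal system: [[8.6844, 5.5294]; [5.5294, 4]]·[k, ln C]ᵀ = [12.0604, 7.6732]ᵀ.
Δ = 8.6844·4 − (5.5294)² = 4.1629; k = (12.0604·4 − 5.5294·7.6732)/4.1629 = 1.39643, ln C = (8.6844·7.6732 − 5.5294·12.0604)/4.1629 = -0.01207.

k = 1.3964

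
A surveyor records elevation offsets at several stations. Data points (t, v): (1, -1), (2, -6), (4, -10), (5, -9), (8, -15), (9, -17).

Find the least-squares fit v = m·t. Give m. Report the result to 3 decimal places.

m = -1.942

With design matrix A, AᵀA = [[191]] and Aᵀv = [-371]ᵀ.
Hence m = -371 / 191 ≈ -1.94241.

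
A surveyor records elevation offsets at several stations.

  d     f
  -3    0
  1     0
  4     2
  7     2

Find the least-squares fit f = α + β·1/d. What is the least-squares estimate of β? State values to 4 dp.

β = -0.2998

Sums needed: Σ1 = 4, Σ1/d = 89/84, Σ1/d·1/d = 8425/7056.
Moment sums: Σf = 4, Σ1/d·f = 11/14.
XᵀX·[α, β]ᵀ = Xᵀf becomes [[4, 89/84]; [89/84, 8425/7056]]·[α, β]ᵀ = [4, 11/14]ᵀ.
Eliminating β: (8425/7056)·(row 1) − (89/84)·(row 2) gives (8593/2352)·α = (8425/7056)·4 − (89/84)·(11/14) = 13913/3528, so α = 27826/25779.
Then β = ((11/14) − (89/84)·(27826/25779))/(8425/7056) = -2576/8593.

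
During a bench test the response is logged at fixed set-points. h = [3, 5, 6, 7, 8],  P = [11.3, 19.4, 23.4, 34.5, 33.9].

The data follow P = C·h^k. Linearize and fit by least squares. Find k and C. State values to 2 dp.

k = 1.19, C = 3.00

Taking logs, ln P = k·ln h + ln C, so regress ln P on ln h.
Over the data: Σln h = 8.5252, Σ(ln h)² = 15.1183, Σln P = 15.6072, Σln h·ln P = 27.3024.
Normal system: [[15.1183, 8.5252]; [8.5252, 5]]·[k, ln C]ᵀ = [27.3024, 15.6072]ᵀ.
Slope k = (n·Σln h·ln P − Σln h·Σln P)/(n·Σ(ln h)² − (Σln h)²) = (5·27.3024 − 8.5252·15.6072)/2.9130 = 1.18717; ln C = (Σln P − k·Σln h)/n = 1.09728, so C = exp(1.09728) = 2.99601.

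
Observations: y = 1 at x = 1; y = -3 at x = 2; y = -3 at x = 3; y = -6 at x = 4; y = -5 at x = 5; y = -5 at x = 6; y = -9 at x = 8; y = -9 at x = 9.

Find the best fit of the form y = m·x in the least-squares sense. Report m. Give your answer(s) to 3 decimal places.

m = -1.042

Forming MᵀM = [[236]] and Mᵀy = [-246]ᵀ gives MᵀM·[m]ᵀ = Mᵀy.
Hence m = -246 / 236 ≈ -1.04237.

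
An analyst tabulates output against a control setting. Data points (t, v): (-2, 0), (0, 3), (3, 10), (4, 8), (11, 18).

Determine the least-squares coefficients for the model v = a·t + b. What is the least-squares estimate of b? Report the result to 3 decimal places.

With design matrix X, XᵀX = [[150, 16]; [16, 5]] and Xᵀv = [260, 39]ᵀ.
Eliminating b: 5·(row 1) − 16·(row 2) gives 494·a = 5·260 − 16·39 = 676, so a = 26/19.
Then b = (39 − 16·(26/19))/5 = 65/19.

b = 3.421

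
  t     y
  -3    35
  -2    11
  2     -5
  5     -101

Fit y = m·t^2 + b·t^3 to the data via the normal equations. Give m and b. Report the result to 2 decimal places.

m = 0.89, b = -0.99

Entries of XᵀX: Σt^2·t^2 = 738, Σt^2·t^3 = 2882, Σt^3·t^3 = 16482.
And Σt^2·y = -2186, Σt^3·y = -13698.
XᵀX·[m, b]ᵀ = Xᵀy becomes [[738, 2882]; [2882, 16482]]·[m, b]ᵀ = [-2186, -13698]ᵀ.
Determinant 738·16482 − 2882² = 3857792.
m = ((-2186)·16482 − 2882·(-13698))/3857792 = 215499/241112; b = (738·(-13698) − 2882·(-2186))/3857792 = -238067/241112.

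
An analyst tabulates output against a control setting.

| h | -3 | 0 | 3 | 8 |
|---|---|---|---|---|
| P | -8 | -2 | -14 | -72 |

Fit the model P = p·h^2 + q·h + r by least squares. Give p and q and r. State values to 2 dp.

Setting ∂/∂p … = 0 gives: 4258·p + 512·q + 82·r = -4806;  512·p + 82·q + 8·r = -594;  82·p + 8·q + 4·r = -96.
(Σh^2·h^2 = 4258, Σh^2·h = 512, Σh^2 = 82, Σh·h = 82, Σh = 8, Σ1 = 4, Σh^2·P = -4806, Σh·P = -594, ΣP = -96.)
Solving the 3×3 system (Gaussian elimination) gives p = -878/907, q = -895/907, r = -1979/907.

p = -0.97, q = -0.99, r = -2.18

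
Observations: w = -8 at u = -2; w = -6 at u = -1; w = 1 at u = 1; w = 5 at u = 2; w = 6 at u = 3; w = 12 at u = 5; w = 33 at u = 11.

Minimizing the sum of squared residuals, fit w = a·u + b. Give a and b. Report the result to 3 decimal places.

Forming XᵀX = [[165, 19]; [19, 7]] and Xᵀw = [474, 43]ᵀ gives XᵀX·[a, b]ᵀ = Xᵀw.
Eliminating b: 7·(row 1) − 19·(row 2) gives 794·a = 7·474 − 19·43 = 2501, so a = 2501/794.
Then b = (43 − 19·(2501/794))/7 = -1911/794.

a = 3.150, b = -2.407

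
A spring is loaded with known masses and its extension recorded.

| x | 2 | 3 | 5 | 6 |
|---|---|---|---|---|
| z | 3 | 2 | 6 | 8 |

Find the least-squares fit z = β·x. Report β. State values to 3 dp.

β = 1.216

MᵀM·[β]ᵀ = Mᵀz reads: 74·β = 90.
(Σx·x = 74, Σx·z = 90.)
Hence β = 90 / 74 ≈ 1.21622.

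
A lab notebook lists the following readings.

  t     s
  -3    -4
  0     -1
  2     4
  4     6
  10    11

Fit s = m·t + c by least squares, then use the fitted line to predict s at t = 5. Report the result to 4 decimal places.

From the data, Σt·t = 129, Σt = 13, Σ1 = 5.
Right-hand side: Σt·s = 154, Σs = 16.
Determinant 129·5 − 13² = 476.
m = (154·5 − 13·16)/476 = 281/238; c = (129·16 − 13·154)/476 = 31/238.
At t = 5: ŝ = (281/238)·(5) + (31/238)·(1) = 718/119.

ŝ = 6.0336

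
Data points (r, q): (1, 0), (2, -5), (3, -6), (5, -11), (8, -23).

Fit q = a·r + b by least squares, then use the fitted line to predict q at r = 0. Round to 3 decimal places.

q̂ = 2.844

From the data, Σr·r = 103, Σr = 19, Σ1 = 5.
And Σr·q = -267, Σq = -45.
XᵀX·[a, b]ᵀ = Xᵀq becomes [[103, 19]; [19, 5]]·[a, b]ᵀ = [-267, -45]ᵀ.
Δ = 103·5 − 19² = 154.
a = ((-267)·5 − 19·(-45))/154 = -240/77; b = (103·(-45) − 19·(-267))/154 = 219/77.
At r = 0: q̂ = (-240/77)·(0) + (219/77)·(1) = 219/77.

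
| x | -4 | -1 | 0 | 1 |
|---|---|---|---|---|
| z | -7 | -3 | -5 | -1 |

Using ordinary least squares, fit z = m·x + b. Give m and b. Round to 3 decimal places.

m = 1.000, b = -3.000

Normal-equation sums: Σx·x = 18, Σx = -4, Σ1 = 4.
For Mᵀz: Σx·z = 30, Σz = -16.
MᵀM·[m, b]ᵀ = Mᵀz becomes [[18, -4]; [-4, 4]]·[m, b]ᵀ = [30, -16]ᵀ.
Δ = 18·4 − (-4)² = 56.
m = (30·4 − (-4)·(-16))/56 = 1; b = (18·(-16) − (-4)·30)/56 = -3.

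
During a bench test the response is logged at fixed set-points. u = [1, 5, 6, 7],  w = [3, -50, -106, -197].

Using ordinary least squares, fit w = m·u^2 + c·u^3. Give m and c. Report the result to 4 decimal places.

The normal equations are: 4323·m + 27709·c = -14716;  27709·m + 179931·c = -96714.
Δ = 4323·179931 − 27709² = 10053032.
m = ((-14716)·179931 − 27709·(-96714))/10053032 = 15991815/5026516; c = (4323·(-96714) − 27709·(-14716))/10053032 = -469499/456956.

m = 3.1815, c = -1.0274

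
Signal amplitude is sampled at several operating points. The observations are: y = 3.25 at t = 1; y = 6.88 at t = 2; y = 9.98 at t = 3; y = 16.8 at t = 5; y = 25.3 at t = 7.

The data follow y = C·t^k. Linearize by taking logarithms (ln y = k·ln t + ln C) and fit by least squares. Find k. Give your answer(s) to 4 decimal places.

Taking logs, ln y = k·ln t + ln C, so regress ln y on ln t.
Σln t = 5.3471, Σ(ln t)² = 8.0643, Σln y = 11.4600, Σln t·ln y = 14.6920.
Equations: 8.0643·k + 5.3471·ln C = 14.6920;  5.3471·k + 5·ln C = 11.4600.
Δ = 8.0643·5 − (5.3471)² = 11.7297; k = (14.6920·5 − 5.3471·11.4600)/11.7297 = 1.03853, ln C = (8.0643·11.4600 − 5.3471·14.6920)/11.7297 = 1.18138.

k = 1.0385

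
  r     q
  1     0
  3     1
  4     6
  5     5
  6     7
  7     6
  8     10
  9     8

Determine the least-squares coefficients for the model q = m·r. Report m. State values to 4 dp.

m = 1.0249

The normal equations are: 281·m = 288.
Hence m = 288 / 281 ≈ 1.02491.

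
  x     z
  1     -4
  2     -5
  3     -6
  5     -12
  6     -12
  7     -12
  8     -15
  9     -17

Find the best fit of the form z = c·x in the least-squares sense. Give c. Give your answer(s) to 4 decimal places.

Forming MᵀM = [[269]] and Mᵀz = [-521]ᵀ gives MᵀM·[c]ᵀ = Mᵀz.
Hence c = -521 / 269 ≈ -1.9368.

c = -1.9368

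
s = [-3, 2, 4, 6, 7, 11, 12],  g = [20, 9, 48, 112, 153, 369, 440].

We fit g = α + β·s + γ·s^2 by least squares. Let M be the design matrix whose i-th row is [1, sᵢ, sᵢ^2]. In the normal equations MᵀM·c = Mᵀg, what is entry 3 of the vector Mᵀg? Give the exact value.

Entry 3 ↔ basis s^2, so (Mᵀg)_{3} = Σᵢ (s^2)·gᵢ = (9)·(20) + (4)·(9) + (16)·(48) + (36)·(112) + (49)·(153) + (121)·(369) + (144)·(440) = 120522.

120522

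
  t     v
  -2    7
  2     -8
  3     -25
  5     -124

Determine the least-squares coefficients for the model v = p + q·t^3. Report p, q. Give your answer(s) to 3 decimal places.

p = 0.106, q = -0.990

The normal system MᵀM·[p, q]ᵀ = Mᵀv is [[4, 152]; [152, 16482]]·[p, q]ᵀ = [-150, -16295]ᵀ.
Eliminating q: 16482·(row 1) − 152·(row 2) gives 42824·p = 16482·(-150) − 152·(-16295) = 4540, so p = 1135/10706.
Then q = ((-16295) − 152·(1135/10706))/16482 = -10595/10706.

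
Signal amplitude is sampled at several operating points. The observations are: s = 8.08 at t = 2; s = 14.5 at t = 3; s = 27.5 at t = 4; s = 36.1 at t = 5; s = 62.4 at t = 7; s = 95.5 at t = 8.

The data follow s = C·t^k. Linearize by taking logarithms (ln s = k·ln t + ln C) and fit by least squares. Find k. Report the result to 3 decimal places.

k = 1.740

Taking logs, ln s = k·ln t + ln C, so regress ln s on ln t.
AᵀA = [[14.3101, 8.8128]; [8.8128, 6]], rhs = [32.2764, 20.3567]ᵀ  (here Σln t = 8.8128, Σ(ln t)² = 14.3101, Σln s = 20.3567, Σln t·ln s = 32.2764).
Slope k = (n·Σln t·ln s − Σln t·Σln s)/(n·Σ(ln t)² − (Σln t)²) = (6·32.2764 − 8.8128·20.3567)/8.1947 = 1.73993; ln C = (Σln s − k·Σln t)/n = 0.83716.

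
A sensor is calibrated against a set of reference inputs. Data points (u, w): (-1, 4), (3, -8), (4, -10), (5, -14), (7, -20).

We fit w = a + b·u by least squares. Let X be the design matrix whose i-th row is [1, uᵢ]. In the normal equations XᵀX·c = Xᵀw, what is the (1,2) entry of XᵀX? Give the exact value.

Row 1 ↔ basis 1, column 2 ↔ basis u, so (XᵀX)_{1,2} = Σᵢ u = (1)·(-1) + (1)·(3) + (1)·(4) + (1)·(5) + (1)·(7) = 18.

18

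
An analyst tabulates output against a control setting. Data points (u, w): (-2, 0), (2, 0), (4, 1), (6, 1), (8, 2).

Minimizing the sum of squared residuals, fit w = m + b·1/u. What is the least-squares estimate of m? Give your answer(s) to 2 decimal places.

m = 0.75

Normal-equation sums: Σ1 = 5, Σ1/u = 13/24, Σ1/u·1/u = 349/576.
For Aᵀw: Σw = 4, Σ1/u·w = 2/3.
Normal equations: [[5, 13/24]; [13/24, 349/576]]·[m, b]ᵀ = [4, 2/3]ᵀ.
Eliminating b: (349/576)·(row 1) − (13/24)·(row 2) gives (197/72)·m = (349/576)·4 − (13/24)·(2/3) = 33/16, so m = 297/394.
Then b = ((2/3) − (13/24)·(297/394))/(349/576) = 84/197.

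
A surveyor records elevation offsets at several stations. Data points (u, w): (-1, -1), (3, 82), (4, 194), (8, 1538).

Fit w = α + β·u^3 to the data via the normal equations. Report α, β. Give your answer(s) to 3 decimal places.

Compute the Gram sums: Σ1 = 4, Σu^3 = 602, Σu^3·u^3 = 266970.
For Aᵀw: Σw = 1813, Σu^3·w = 802087.
AᵀA·[α, β]ᵀ = Aᵀw becomes [[4, 602]; [602, 266970]]·[α, β]ᵀ = [1813, 802087]ᵀ.
Determinant 4·266970 − 602² = 705476.
α = (1813·266970 − 602·802087)/705476 = 290059/176369; β = (4·802087 − 602·1813)/705476 = 1058461/352738.

α = 1.645, β = 3.001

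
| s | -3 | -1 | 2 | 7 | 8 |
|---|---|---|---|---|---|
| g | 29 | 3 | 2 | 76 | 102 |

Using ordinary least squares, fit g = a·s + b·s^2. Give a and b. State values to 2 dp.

Entries of XᵀX: Σs·s = 127, Σs·s^2 = 835, Σs^2·s^2 = 6595.
For Xᵀg: Σs·g = 1262, Σs^2·g = 10524.
Eliminating b: 6595·(row 1) − 835·(row 2) gives 140340·a = 6595·1262 − 835·10524 = -464650, so a = -46465/14034.
Then b = (10524 − 835·(-46465/14034))/6595 = 141389/70170.

a = -3.31, b = 2.01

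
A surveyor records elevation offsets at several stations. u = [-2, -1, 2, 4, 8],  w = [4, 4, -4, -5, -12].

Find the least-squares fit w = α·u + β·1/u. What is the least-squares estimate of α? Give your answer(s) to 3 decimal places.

α = -1.393

From the data, Σu·u = 89, Σu·1/u = 5, Σ1/u·1/u = 101/64.
And Σu·w = -136, Σ1/u·w = -43/4.
XᵀX·[α, β]ᵀ = Xᵀw becomes [[89, 5]; [5, 101/64]]·[α, β]ᵀ = [-136, -43/4]ᵀ.
det = 89·(101/64) − 5² = 7389/64.
α = ((-136)·(101/64) − 5·(-43/4))/(7389/64) = -1144/821; β = (89·(-43/4) − 5·(-136))/(7389/64) = -1968/821.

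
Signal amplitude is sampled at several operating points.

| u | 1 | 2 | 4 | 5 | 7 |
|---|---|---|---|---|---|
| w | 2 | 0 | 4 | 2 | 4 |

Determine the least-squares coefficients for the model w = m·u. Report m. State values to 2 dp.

From the data, Σu·u = 95.
Right-hand side: Σu·w = 56.
So XᵀX·[m]ᵀ = Xᵀw: [[95]]·[m]ᵀ = [56]ᵀ.
m = 56/95 = 0.589474.

m = 0.59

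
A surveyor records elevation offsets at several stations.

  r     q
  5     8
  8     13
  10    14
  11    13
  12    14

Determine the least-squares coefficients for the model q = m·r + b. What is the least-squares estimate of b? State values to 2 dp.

b = 5.05

The normal system AᵀA·[m, b]ᵀ = Aᵀq is [[454, 46]; [46, 5]]·[m, b]ᵀ = [595, 62]ᵀ.
Eliminating b: 5·(row 1) − 46·(row 2) gives 154·m = 5·595 − 46·62 = 123, so m = 123/154.
Then b = (62 − 46·(123/154))/5 = 389/77.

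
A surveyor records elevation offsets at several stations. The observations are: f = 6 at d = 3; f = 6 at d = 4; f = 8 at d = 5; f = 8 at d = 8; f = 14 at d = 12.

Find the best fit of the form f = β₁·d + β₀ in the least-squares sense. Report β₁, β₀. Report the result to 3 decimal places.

β₁ = 0.850, β₀ = 2.962

From the data, Σd·d = 258, Σd = 32, Σ1 = 5.
And Σd·f = 314, Σf = 42.
So XᵀX·[β₁, β₀]ᵀ = Xᵀf: [[258, 32]; [32, 5]]·[β₁, β₀]ᵀ = [314, 42]ᵀ.
Eliminating β₀: 5·(row 1) − 32·(row 2) gives 266·β₁ = 5·314 − 32·42 = 226, so β₁ = 113/133.
Then β₀ = (42 − 32·(113/133))/5 = 394/133.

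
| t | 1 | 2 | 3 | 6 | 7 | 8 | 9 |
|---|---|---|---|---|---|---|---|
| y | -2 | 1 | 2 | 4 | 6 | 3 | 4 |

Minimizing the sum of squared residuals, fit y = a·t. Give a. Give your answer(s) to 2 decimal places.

The normal equations are: 244·a = 132.
a = 132/244 = 0.540984.

a = 0.54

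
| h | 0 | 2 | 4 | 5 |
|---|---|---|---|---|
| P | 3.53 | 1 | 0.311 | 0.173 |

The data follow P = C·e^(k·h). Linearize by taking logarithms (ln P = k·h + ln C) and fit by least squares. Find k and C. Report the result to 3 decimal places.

With ln Pᵢ as the transformed response and hᵢ as the regressor:
XᵀX = [[45.0000, 11.0000]; [11.0000, 4]], rhs = [-13.4442, -1.6611]ᵀ  (here Σh = 11.0000, Σ(h)² = 45.0000, Σln P = -1.6611, Σh·ln P = -13.4442).
Δ = 45.0000·4 − (11.0000)² = 59.0000; k = (-13.4442·4 − 11.0000·-1.6611)/59.0000 = -0.60177, ln C = (45.0000·-1.6611 − 11.0000·-13.4442)/59.0000 = 1.23958, so C = exp(1.23958) = 3.45415.

k = -0.602, C = 3.454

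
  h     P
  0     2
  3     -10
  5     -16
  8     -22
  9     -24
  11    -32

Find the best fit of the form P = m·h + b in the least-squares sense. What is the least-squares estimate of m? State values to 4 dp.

Entries of XᵀX: Σh·h = 300, Σh = 36, Σ1 = 6.
For XᵀP: Σh·P = -854, ΣP = -102.
Normal equations: [[300, 36]; [36, 6]]·[m, b]ᵀ = [-854, -102]ᵀ.
Determinant 300·6 − 36² = 504.
m = ((-854)·6 − 36·(-102))/504 = -121/42; b = (300·(-102) − 36·(-854))/504 = 2/7.

m = -2.8810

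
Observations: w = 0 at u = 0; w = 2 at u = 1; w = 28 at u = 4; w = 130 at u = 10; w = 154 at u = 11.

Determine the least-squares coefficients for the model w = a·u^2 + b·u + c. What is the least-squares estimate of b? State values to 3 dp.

Entries of AᵀA: Σu^2·u^2 = 24898, Σu^2·u = 2396, Σu^2 = 238, Σu·u = 238, Σu = 26, Σ1 = 5.
For Aᵀw: Σu^2·w = 32084, Σu·w = 3108, Σw = 314.
AᵀA·[a, b, c]ᵀ = Aᵀw becomes [[24898, 2396, 238]; [2396, 238, 26]; [238, 26, 5]]·[a, b, c]ᵀ = [32084, 3108, 314]ᵀ.
Inverting the 3×3 Gram matrix, [a, b, c]ᵀ = [66092/66279, 206360/66279, -18910/22093]ᵀ.

b = 3.114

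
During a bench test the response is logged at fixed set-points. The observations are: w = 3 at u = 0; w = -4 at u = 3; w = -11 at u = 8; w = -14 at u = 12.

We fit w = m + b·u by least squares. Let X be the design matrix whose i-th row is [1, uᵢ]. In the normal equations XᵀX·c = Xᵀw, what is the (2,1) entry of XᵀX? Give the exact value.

Row 2 ↔ basis u, column 1 ↔ basis 1, so (XᵀX)_{2,1} = Σᵢ u = (0)·(1) + (3)·(1) + (8)·(1) + (12)·(1) = 23.

23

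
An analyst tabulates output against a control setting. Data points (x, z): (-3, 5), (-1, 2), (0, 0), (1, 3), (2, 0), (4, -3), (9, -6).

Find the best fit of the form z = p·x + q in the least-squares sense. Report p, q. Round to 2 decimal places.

Compute the Gram sums: Σx·x = 112, Σx = 12, Σ1 = 7.
Right-hand side: Σx·z = -80, Σz = 1.
So AᵀA·[p, q]ᵀ = Aᵀz: [[112, 12]; [12, 7]]·[p, q]ᵀ = [-80, 1]ᵀ.
det = 112·7 − 12² = 640.
p = ((-80)·7 − 12·1)/640 = -143/160; q = (112·1 − 12·(-80))/640 = 67/40.

p = -0.89, q = 1.68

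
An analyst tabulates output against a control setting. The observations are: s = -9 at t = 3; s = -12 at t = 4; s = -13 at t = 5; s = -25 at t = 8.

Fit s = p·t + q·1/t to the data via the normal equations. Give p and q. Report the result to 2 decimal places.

Setting ∂/∂p … = 0 gives: 114·p + 4·q = -340;  4·p + (3301/14400)·q = -469/40.
Determinant 114·(3301/14400) − 4² = 24319/2400.
p = ((-340)·(3301/14400) − 4·(-469/40))/(24319/2400) = -223490/72957; q = (114·(-469/40) − 4·(-340))/(24319/2400) = 56040/24319.

p = -3.06, q = 2.30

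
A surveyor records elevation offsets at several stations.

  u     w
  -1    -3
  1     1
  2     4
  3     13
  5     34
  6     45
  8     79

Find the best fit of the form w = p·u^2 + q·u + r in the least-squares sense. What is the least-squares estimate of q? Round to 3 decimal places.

q = 1.791

Setting ∂/∂p … = 0 gives: 6116·p + 888·q + 140·r = 7657;  888·p + 140·q + 24·r = 1123;  140·p + 24·q + 7·r = 173.
Row-reducing yields p = 45579/43604, q = 78103/43604, r = -25430/10901.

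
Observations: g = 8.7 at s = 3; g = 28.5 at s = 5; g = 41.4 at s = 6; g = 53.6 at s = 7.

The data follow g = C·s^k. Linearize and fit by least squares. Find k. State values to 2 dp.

k = 2.18

With ln gᵢ as the transformed response and ln sᵢ as the regressor:
Σln s = 6.4457, Σ(ln s)² = 10.7942, Σln g = 13.2181, Σln s·ln g = 22.1871.
Equations: 10.7942·k + 6.4457·ln C = 22.1871;  6.4457·k + 4·ln C = 13.2181.
Δ = 10.7942·4 − (6.4457)² = 1.6295; k = (22.1871·4 − 6.4457·13.2181)/1.6295 = 2.17757, ln C = (10.7942·13.2181 − 6.4457·22.1871)/1.6295 = -0.20449.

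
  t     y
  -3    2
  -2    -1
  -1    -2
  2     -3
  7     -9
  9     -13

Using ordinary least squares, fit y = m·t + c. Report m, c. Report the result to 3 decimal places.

m = -1.097, c = -2.140

With design matrix A, AᵀA = [[148, 12]; [12, 6]] and Aᵀy = [-188, -26]ᵀ.
det = 148·6 − 12² = 744.
m = ((-188)·6 − 12·(-26))/744 = -34/31; c = (148·(-26) − 12·(-188))/744 = -199/93.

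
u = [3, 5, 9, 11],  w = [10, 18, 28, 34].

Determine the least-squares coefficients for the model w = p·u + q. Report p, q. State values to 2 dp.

p = 2.90, q = 2.20

From the data, Σu·u = 236, Σu = 28, Σ1 = 4.
Right-hand side: Σu·w = 746, Σw = 90.
det = 236·4 − 28² = 160.
p = (746·4 − 28·90)/160 = 29/10; q = (236·90 − 28·746)/160 = 11/5.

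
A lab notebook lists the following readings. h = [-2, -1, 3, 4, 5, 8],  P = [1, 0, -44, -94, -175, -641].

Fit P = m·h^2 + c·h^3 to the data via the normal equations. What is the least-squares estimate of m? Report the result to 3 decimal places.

m = -1.848

From the data, Σh^2·h^2 = 5075, Σh^2·h^3 = 37127, Σh^3·h^3 = 282659.
Right-hand side: Σh^2·P = -47295, Σh^3·P = -357279.
MᵀM·[m, c]ᵀ = MᵀP becomes [[5075, 37127]; [37127, 282659]]·[m, c]ᵀ = [-47295, -357279]ᵀ.
Determinant 5075·282659 − 37127² = 56080296.
m = ((-47295)·282659 − 37127·(-357279))/56080296 = -8638331/4673358; c = (5075·(-357279) − 37127·(-47295))/56080296 = -4772455/4673358.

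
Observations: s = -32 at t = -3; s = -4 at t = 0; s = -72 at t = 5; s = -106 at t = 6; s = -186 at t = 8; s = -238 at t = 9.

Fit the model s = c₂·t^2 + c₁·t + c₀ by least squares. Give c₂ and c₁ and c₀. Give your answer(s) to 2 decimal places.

c₂ = -2.99, c₁ = 0.89, c₀ = -2.93

Entries of MᵀM: Σt^2·t^2 = 12659, Σt^2·t = 1555, Σt^2 = 215, Σt·t = 215, Σt = 25, Σ1 = 6.
And Σt^2·s = -37086, Σt·s = -4530, Σs = -638.
Row-reducing yields c₂ = -4897/1638, c₁ = 209/234, c₀ = -799/273.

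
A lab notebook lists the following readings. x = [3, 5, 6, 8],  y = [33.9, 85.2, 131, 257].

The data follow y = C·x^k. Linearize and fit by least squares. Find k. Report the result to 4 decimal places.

k = 2.0515

Let Y = ln y. Fitting Y = k·ln x + ln C by least squares:
Σln x = 6.5793, Σ(ln x)² = 11.3317, Σln y = 18.3927, Σln x·ln y = 31.2990.
Equations: 11.3317·k + 6.5793·ln C = 31.2990;  6.5793·k + 4·ln C = 18.3927.
Δ = 11.3317·4 − (6.5793)² = 2.0403; k = (31.2990·4 − 6.5793·18.3927)/2.0403 = 2.05153, ln C = (11.3317·18.3927 − 6.5793·31.2990)/2.0403 = 1.22379.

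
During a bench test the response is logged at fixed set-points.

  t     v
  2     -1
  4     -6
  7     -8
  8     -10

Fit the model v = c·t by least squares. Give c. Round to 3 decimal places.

XᵀX·[c]ᵀ = Xᵀv reads: 133·c = -162.
(Σt·t = 133, Σt·v = -162.)
Hence c = -162 / 133 ≈ -1.21805.

c = -1.218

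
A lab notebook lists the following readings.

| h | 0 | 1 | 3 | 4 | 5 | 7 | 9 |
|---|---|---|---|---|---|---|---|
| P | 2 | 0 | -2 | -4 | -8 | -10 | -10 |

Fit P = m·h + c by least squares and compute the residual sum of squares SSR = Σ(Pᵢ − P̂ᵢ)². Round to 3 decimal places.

SSR = 10.300

AᵀA·[m, c]ᵀ = AᵀP reads: 181·m + 29·c = -222;  29·m + 7·c = -32.
det = 181·7 − 29² = 426.
m = ((-222)·7 − 29·(-32))/426 = -313/213; c = (181·(-32) − 29·(-222))/426 = 323/213.
Residuals: 103/213, -10/213, 190/213, 77/213, -154/71, -262/213, 364/213; SSR = 2194/213.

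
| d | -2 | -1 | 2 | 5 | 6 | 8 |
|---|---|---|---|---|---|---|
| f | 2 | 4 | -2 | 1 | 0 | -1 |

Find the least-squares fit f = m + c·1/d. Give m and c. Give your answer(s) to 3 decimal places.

Setting ∂/∂m … = 0 gives: 6·m + (-61/120)·c = 4;  (-61/120)·m + (22801/14400)·c = -237/40.
Determinant 6·(22801/14400) − (-61/120)² = 26617/2880.
m = (4·(22801/14400) − (-61/120)·(-237/40))/(26617/2880) = 47833/133085; c = (6·(-237/40) − (-61/120)·4)/(26617/2880) = -96528/26617.

m = 0.359, c = -3.627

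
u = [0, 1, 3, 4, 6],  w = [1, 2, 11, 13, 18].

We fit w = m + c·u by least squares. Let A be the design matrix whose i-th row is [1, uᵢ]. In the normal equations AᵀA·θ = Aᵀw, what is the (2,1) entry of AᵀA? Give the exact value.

14

Row 2 ↔ basis u, column 1 ↔ basis 1, so (AᵀA)_{2,1} = Σᵢ u = (0)·(1) + (1)·(1) + (3)·(1) + (4)·(1) + (6)·(1) = 14.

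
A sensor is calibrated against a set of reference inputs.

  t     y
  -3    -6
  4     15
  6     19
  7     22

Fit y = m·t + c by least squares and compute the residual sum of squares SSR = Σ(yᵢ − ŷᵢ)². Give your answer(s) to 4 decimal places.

SSR = 1.6393

With design matrix A, AᵀA = [[110, 14]; [14, 4]] and Aᵀy = [346, 50]ᵀ.
det = 110·4 − 14² = 244.
m = (346·4 − 14·50)/244 = 171/61; c = (110·50 − 14·346)/244 = 164/61.
Residuals: -17/61, 67/61, -31/61, -19/61; SSR = 100/61.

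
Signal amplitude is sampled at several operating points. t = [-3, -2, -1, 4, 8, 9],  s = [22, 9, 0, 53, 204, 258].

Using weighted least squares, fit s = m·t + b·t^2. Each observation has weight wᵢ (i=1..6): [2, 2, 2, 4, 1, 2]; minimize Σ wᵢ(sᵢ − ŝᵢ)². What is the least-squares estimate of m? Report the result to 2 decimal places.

Setting ∂/∂m … = 0 gives: 318·m + 2154·b = 6956;  2154·m + 18438·b = 58712.
(Σwᵢ·t·t = 318, Σwᵢ·t·t^2 = 2154, Σwᵢ·t^2·t^2 = 18438, Σwᵢ·t·s = 6956, Σwᵢ·t^2·s = 58712.)
Eliminating b: 18438·(row 1) − 2154·(row 2) gives 1223568·m = 18438·6956 − 2154·58712 = 1789080, so m = 74545/50982.
Then b = (58712 − 2154·(74545/50982))/18438 = 51211/16994.

m = 1.46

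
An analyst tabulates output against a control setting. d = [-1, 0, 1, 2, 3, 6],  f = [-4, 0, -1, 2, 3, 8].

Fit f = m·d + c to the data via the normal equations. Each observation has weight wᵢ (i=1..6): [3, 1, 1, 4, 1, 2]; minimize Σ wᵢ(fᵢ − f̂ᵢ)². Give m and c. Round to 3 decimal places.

Sums needed: Σwᵢ·d·d = 101, Σwᵢ·d = 21, Σwᵢ·1 = 12.
For MᵀWf: Σwᵢ·d·f = 132, Σwᵢ·f = 14.
MᵀWM·[m, c]ᵀ = MᵀWf becomes [[101, 21]; [21, 12]]·[m, c]ᵀ = [132, 14]ᵀ.
Determinant 101·12 − 21² = 771.
m = (132·12 − 21·14)/771 = 430/257; c = (101·14 − 21·132)/771 = -1358/771.

m = 1.673, c = -1.761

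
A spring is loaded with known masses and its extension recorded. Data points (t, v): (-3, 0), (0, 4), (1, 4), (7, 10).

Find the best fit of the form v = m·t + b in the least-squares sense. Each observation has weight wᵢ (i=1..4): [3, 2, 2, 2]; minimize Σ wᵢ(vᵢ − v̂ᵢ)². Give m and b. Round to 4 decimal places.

m = 0.9872, b = 3.2322

With design matrix X, XᵀWX = [[127, 7]; [7, 9]] and XᵀWv = [148, 36]ᵀ.
Determinant 127·9 − 7² = 1094.
m = (148·9 − 7·36)/1094 = 540/547; b = (127·36 − 7·148)/1094 = 1768/547.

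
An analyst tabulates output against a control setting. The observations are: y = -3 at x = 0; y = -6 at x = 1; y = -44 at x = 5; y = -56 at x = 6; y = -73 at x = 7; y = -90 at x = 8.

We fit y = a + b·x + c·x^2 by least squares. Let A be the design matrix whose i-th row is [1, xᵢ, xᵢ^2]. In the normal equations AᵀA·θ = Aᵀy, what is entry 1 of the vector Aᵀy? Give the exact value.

Entry 1 ↔ basis 1, so (Aᵀy)_{1} = Σᵢ yᵢ = (1)·(-3) + (1)·(-6) + (1)·(-44) + (1)·(-56) + (1)·(-73) + (1)·(-90) = -272.

-272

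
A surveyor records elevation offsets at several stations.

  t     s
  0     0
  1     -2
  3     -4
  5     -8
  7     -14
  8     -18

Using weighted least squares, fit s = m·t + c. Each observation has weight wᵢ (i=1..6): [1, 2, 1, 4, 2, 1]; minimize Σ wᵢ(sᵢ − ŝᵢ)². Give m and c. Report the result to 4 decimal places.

AᵀWA·[m, c]ᵀ = AᵀWs reads: 273·m + 47·c = -516;  47·m + 11·c = -86.
det = 273·11 − 47² = 794.
m = ((-516)·11 − 47·(-86))/794 = -817/397; c = (273·(-86) − 47·(-516))/794 = 387/397.

m = -2.0579, c = 0.9748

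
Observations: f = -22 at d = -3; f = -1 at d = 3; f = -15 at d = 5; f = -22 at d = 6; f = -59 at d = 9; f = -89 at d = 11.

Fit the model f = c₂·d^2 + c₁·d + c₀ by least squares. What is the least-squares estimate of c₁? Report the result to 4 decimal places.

c₁ = 2.9457

From the data, Σd^2·d^2 = 23285, Σd^2·d = 2401, Σd^2 = 281, Σd·d = 281, Σd = 31, Σ1 = 6.
For Xᵀf: Σd^2·f = -16922, Σd·f = -1654, Σf = -208.
Normal equations: [[23285, 2401, 281]; [2401, 281, 31]; [281, 31, 6]]·[c₂, c₁, c₀]ᵀ = [-16922, -1654, -208]ᵀ.
Solving the 3×3 system (Gaussian elimination) gives c₂ = -15889/16125, c₁ = 237499/80625, c₀ = -100468/26875.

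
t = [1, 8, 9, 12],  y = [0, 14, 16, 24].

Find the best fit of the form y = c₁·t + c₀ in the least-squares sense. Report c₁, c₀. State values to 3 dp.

From the data, Σt·t = 290, Σt = 30, Σ1 = 4.
Moment sums: Σt·y = 544, Σy = 54.
Normal equations: [[290, 30]; [30, 4]]·[c₁, c₀]ᵀ = [544, 54]ᵀ.
det = 290·4 − 30² = 260.
c₁ = (544·4 − 30·54)/260 = 139/65; c₀ = (290·54 − 30·544)/260 = -33/13.

c₁ = 2.138, c₀ = -2.538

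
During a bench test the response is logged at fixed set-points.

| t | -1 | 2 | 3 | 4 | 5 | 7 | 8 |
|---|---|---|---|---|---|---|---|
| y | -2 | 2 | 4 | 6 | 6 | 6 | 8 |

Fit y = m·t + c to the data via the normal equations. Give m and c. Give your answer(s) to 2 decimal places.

m = 1.04, c = 0.14

From the data, Σt·t = 168, Σt = 28, Σ1 = 7.
And Σt·y = 178, Σy = 30.
Normal equations: [[168, 28]; [28, 7]]·[m, c]ᵀ = [178, 30]ᵀ.
Eliminating c: 7·(row 1) − 28·(row 2) gives 392·m = 7·178 − 28·30 = 406, so m = 29/28.
Then c = (30 − 28·(29/28))/7 = 1/7.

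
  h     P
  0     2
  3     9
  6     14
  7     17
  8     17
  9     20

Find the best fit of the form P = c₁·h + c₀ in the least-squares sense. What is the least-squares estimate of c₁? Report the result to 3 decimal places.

Forming XᵀX = [[239, 33]; [33, 6]] and XᵀP = [546, 79]ᵀ gives XᵀX·[c₁, c₀]ᵀ = XᵀP.
Eliminating c₀: 6·(row 1) − 33·(row 2) gives 345·c₁ = 6·546 − 33·79 = 669, so c₁ = 223/115.
Then c₀ = (79 − 33·(223/115))/6 = 863/345.

c₁ = 1.939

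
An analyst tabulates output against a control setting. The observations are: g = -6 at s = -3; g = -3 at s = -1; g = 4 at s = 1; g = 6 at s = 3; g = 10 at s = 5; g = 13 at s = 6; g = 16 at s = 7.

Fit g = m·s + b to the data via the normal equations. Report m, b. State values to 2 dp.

m = 2.15, b = 0.18

Setting ∂/∂m … = 0 gives: 130·m + 18·b = 283;  18·m + 7·b = 40.
det = 130·7 − 18² = 586.
m = (283·7 − 18·40)/586 = 1261/586; b = (130·40 − 18·283)/586 = 53/293.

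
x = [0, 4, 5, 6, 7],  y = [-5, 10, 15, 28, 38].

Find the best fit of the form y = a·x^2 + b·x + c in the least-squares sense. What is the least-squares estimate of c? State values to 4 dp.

c = -4.9510

The normal system AᵀA·[a, b, c]ᵀ = Aᵀy is [[4578, 748, 126]; [748, 126, 22]; [126, 22, 5]]·[a, b, c]ᵀ = [3405, 549, 86]ᵀ.
Solving the 3×3 system (Gaussian elimination) gives a = 7789/8702, b = -801/8702, c = -21542/4351.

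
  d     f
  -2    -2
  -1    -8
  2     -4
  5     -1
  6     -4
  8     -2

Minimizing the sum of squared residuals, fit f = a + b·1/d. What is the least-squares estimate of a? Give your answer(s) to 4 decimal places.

a = -3.2743

Compute the Gram sums: Σ1 = 6, Σ1/d = -61/120, Σ1/d·1/d = 22801/14400.
And Σf = -21, Σ1/d·f = 353/60.
Δ = 6·(22801/14400) − (-61/120)² = 26617/2880.
a = ((-21)·(22801/14400) − (-61/120)·(353/60))/(26617/2880) = -87151/26617; b = (6·(353/60) − (-61/120)·(-21))/(26617/2880) = 70920/26617.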